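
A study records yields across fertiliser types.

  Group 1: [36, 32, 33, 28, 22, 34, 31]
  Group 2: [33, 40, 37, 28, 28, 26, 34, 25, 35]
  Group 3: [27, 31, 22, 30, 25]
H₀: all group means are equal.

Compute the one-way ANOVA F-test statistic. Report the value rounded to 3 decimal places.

test statistic = 1.705

Group means [30.86, 31.78, 27.00], grand mean 30.333
SSB = Σnᵢ(x̄ᵢ−x̄)² = 76.254; SSW = ΣΣ(x−x̄ᵢ)² = 402.413
MSB = 76.254/2 = 38.1270; MSW = 402.413/18 = 22.3563
F = MSB/MSW = 1.7054
df = (2, 18)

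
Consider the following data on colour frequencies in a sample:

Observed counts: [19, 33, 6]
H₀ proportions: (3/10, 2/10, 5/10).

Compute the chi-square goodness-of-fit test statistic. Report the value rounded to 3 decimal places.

n = 58; E_i = n·p_i = [17.40, 11.60, 29.00]
χ² = (19−17.40)²/17.40 + (33−11.60)²/11.60 + (6−29.00)²/29.00 = 57.8678
df = 2

test statistic = 57.868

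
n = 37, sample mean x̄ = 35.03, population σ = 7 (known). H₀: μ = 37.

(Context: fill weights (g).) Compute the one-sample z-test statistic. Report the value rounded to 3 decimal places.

SE = σ/√n = 7/√37 = 1.1508
z = (x̄−μ₀)/SE = (35.03−37)/1.1508 = -1.7119

test statistic = -1.712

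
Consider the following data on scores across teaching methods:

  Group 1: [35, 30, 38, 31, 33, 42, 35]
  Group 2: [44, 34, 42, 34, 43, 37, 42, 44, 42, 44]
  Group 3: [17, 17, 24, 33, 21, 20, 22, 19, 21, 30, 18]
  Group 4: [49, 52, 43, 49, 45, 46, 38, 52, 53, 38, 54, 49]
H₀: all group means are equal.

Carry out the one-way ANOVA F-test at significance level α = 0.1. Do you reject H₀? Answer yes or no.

Group means [34.86, 40.60, 22.00, 47.33], grand mean 36.500
SSB = Σnᵢ(x̄ᵢ−x̄)² = 3908.076; SSW = ΣΣ(x−x̄ᵢ)² = 847.924
MSB = 3908.076/3 = 1302.6921; MSW = 847.924/36 = 23.5534
F = MSB/MSW = 55.3079
df = (3, 36)
p-value (upper-tail) = 0.00000
At α=0.1: p < α → reject H₀

reject H₀: yes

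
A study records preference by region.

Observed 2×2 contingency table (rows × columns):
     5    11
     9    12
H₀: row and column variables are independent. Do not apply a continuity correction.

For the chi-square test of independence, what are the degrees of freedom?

degrees of freedom = 1

df = (r−1)(c−1) = (2−1)·(2−1) = 1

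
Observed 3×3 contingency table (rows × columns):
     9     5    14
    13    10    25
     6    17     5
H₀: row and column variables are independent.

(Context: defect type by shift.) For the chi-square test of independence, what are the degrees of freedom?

degrees of freedom = 4

df = (r−1)(c−1) = (3−1)·(3−1) = 4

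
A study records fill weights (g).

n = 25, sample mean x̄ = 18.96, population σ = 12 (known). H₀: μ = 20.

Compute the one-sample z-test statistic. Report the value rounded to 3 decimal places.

SE = σ/√n = 12/√25 = 2.4000
z = (x̄−μ₀)/SE = (18.96−20)/2.4000 = -0.4333

test statistic = -0.433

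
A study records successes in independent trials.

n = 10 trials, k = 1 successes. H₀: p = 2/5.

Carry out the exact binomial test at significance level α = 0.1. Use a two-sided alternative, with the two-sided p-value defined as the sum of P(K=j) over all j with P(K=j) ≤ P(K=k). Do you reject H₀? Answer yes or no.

Exact binomial: n=10, k=1, p₀=2/5=0.4000
P(X=j) = C(n,j)·p₀^j·(1−p₀)^(n−j); p = Σ P(X=j) over j with P(X=j) ≤ P(X=1)
p-value (two-sided) = 0.05865
At α=0.1: p < α → reject H₀

reject H₀: yes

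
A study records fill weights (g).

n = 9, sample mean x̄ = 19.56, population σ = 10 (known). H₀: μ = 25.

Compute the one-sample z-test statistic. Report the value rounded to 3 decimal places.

SE = σ/√n = 10/√9 = 3.3333
z = (x̄−μ₀)/SE = (19.56−25)/3.3333 = -1.6320

test statistic = -1.632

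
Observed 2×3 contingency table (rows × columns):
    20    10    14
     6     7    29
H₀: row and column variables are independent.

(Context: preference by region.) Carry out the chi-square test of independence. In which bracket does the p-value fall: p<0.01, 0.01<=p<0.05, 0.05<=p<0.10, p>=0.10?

Row totals [44, 42], col totals [26, 17, 43], n=86
χ² = (20−13.30)²/13.30 + (10−8.70)²/8.70 + (14−22.00)²/22.00 + (6−12.70)²/12.70 + (7−8.30)²/8.30 + (29−21.00)²/21.00 = 13.2611
df = 2
p-value (upper-tail) = 0.00132
→ bracket: p<0.01

p-value bracket: p<0.01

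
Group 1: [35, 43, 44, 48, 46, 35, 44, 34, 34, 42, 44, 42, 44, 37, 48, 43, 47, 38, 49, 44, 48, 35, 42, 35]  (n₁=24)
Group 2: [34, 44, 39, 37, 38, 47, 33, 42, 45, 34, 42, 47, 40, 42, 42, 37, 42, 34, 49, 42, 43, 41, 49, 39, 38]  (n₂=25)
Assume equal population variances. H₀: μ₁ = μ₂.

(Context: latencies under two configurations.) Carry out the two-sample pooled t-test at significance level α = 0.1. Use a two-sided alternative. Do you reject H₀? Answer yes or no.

reject H₀: no

x̄₁=41.708, s₁=5.034, n₁=24
x̄₂=40.800, s₂=4.583, n₂=25
s_p² = [23·5.034² + 24·4.583²]/47 = 23.1268
SE = √(s_p²·(1/24+1/25)) = 1.3743
t = (41.708−40.800)/1.3743 = 0.6609
df = 47
p-value (two-sided) = 0.51187
At α=0.1: p ≥ α → fail to reject H₀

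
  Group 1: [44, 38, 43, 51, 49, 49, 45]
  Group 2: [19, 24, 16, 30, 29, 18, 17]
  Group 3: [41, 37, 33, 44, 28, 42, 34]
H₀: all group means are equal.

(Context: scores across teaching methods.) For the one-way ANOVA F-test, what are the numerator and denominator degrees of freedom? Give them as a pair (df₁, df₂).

degrees of freedom = [2, 18]

k = 3 groups, N = 21 total
df = (k−1, N−k) = (3−1, 21−3) = (2, 18)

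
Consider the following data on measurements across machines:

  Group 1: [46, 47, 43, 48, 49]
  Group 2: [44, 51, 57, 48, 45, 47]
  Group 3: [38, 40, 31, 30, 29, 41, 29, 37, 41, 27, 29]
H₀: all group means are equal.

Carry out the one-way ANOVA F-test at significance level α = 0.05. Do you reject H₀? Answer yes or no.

reject H₀: yes

Group means [46.60, 48.67, 33.82], grand mean 40.773
SSB = Σnᵢ(x̄ᵢ−x̄)² = 1075.694; SSW = ΣΣ(x−x̄ᵢ)² = 442.170
MSB = 1075.694/2 = 537.8470; MSW = 442.170/19 = 23.2721
F = MSB/MSW = 23.1112
df = (2, 19)
p-value (upper-tail) = 0.00001
At α=0.05: p < α → reject H₀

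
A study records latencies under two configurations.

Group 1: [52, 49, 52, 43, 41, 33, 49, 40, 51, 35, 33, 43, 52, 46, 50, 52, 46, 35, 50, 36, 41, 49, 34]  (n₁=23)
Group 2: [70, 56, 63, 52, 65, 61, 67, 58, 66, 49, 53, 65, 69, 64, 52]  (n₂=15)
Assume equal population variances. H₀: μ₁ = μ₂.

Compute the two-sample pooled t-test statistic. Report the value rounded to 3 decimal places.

test statistic = -7.271

x̄₁=44.000, s₁=6.954, n₁=23
x̄₂=60.667, s₂=6.831, n₂=15
s_p² = [22·6.954² + 14·6.831²]/36 = 47.7037
SE = √(s_p²·(1/23+1/15)) = 2.2922
t = (44.000−60.667)/2.2922 = -7.2709
df = 36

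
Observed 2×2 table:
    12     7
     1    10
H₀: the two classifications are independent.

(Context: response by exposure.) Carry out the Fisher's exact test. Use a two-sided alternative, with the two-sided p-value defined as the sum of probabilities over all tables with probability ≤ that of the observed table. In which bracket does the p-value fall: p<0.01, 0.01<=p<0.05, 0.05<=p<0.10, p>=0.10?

Margins: r₁=19, r₂=11, c₁=13, c₂=17, n=30
p_obs = C(19,12)·C(11,1)/C(30,13); sum pmf over tables with pmf ≤ p_obs
p-value (two-sided) = 0.00673
→ bracket: p<0.01

p-value bracket: p<0.01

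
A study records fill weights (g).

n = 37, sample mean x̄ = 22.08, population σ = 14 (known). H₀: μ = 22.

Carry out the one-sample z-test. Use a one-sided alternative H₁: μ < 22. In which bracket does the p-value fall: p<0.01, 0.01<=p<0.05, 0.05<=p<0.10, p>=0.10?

p-value bracket: p>=0.10

SE = σ/√n = 14/√37 = 2.3016
z = (x̄−μ₀)/SE = (22.08−22)/2.3016 = 0.0348
p-value (one-sided, H₁ less) = 0.51386
→ bracket: p>=0.10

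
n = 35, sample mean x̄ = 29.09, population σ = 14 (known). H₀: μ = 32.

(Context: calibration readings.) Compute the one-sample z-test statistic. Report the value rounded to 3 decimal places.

SE = σ/√n = 14/√35 = 2.3664
z = (x̄−μ₀)/SE = (29.09−32)/2.3664 = -1.2297

test statistic = -1.230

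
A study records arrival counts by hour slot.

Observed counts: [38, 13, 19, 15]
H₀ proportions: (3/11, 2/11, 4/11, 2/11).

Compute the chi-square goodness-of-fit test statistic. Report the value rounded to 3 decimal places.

test statistic = 14.464

n = 85; E_i = n·p_i = [23.18, 15.45, 30.91, 15.45]
χ² = (38−23.18)²/23.18 + (13−15.45)²/15.45 + (19−30.91)²/30.91 + (15−15.45)²/15.45 = 14.4637
df = 3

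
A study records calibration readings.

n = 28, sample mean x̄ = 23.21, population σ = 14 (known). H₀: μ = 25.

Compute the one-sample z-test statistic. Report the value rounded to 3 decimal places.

test statistic = -0.677

SE = σ/√n = 14/√28 = 2.6458
z = (x̄−μ₀)/SE = (23.21−25)/2.6458 = -0.6766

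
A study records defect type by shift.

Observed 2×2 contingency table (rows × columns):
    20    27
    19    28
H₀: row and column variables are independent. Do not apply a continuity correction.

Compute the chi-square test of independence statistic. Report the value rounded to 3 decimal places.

Row totals [47, 47], col totals [39, 55], n=94
χ² = (20−19.50)²/19.50 + (27−27.50)²/27.50 + (19−19.50)²/19.50 + (28−27.50)²/27.50 = 0.0438
df = 1

test statistic = 0.044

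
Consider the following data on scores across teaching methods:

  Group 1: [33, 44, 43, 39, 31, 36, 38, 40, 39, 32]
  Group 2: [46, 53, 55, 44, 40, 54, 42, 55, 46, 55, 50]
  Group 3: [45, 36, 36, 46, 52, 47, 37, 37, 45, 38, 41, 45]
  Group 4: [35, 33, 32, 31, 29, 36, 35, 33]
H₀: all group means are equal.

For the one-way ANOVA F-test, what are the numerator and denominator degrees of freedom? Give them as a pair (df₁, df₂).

degrees of freedom = [3, 37]

k = 4 groups, N = 41 total
df = (k−1, N−k) = (4−1, 41−4) = (3, 37)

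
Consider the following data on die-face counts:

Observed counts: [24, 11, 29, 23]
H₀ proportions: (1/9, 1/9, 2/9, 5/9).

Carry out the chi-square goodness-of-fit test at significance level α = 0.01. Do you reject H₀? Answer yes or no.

reject H₀: yes

n = 87; E_i = n·p_i = [9.67, 9.67, 19.33, 48.33]
χ² = (24−9.67)²/9.67 + (11−9.67)²/9.67 + (29−19.33)²/19.33 + (23−48.33)²/48.33 = 39.5483
df = 3
p-value (upper-tail) = 0.00000
At α=0.01: p < α → reject H₀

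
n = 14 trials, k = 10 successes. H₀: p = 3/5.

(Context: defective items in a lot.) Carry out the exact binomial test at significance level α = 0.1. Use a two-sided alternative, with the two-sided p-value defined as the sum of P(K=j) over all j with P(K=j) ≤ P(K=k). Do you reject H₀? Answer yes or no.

Exact binomial: n=14, k=10, p₀=3/5=0.6000
P(X=j) = C(n,j)·p₀^j·(1−p₀)^(n−j); p = Σ P(X=j) over j with P(X=j) ≤ P(X=10)
p-value (two-sided) = 0.42940
At α=0.1: p ≥ α → fail to reject H₀

reject H₀: no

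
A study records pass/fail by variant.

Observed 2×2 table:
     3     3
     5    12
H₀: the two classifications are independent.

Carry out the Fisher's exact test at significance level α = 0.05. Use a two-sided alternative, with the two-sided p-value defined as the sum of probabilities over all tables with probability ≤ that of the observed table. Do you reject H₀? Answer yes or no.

Margins: r₁=6, r₂=17, c₁=8, c₂=15, n=23
p_obs = C(6,3)·C(17,5)/C(23,8); sum pmf over tables with pmf ≤ p_obs
p-value (two-sided) = 0.62139
At α=0.05: p ≥ α → fail to reject H₀

reject H₀: no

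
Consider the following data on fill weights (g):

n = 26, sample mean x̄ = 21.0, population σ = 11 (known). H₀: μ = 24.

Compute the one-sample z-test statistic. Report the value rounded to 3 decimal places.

test statistic = -1.391

SE = σ/√n = 11/√26 = 2.1573
z = (x̄−μ₀)/SE = (21.0−24)/2.1573 = -1.3906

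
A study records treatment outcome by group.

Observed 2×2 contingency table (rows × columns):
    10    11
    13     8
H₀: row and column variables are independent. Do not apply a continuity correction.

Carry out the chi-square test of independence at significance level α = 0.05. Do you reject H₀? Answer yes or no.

reject H₀: no

Row totals [21, 21], col totals [23, 19], n=42
χ² = (10−11.50)²/11.50 + (11−9.50)²/9.50 + (13−11.50)²/11.50 + (8−9.50)²/9.50 = 0.8650
df = 1
p-value (upper-tail) = 0.35235
At α=0.05: p ≥ α → fail to reject H₀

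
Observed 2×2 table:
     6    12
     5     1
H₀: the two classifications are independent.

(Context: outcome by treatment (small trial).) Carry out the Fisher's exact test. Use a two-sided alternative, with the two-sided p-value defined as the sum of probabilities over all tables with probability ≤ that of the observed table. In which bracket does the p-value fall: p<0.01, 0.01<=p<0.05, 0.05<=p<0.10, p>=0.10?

p-value bracket: 0.05<=p<0.10

Margins: r₁=18, r₂=6, c₁=11, c₂=13, n=24
p_obs = C(18,6)·C(6,5)/C(24,11); sum pmf over tables with pmf ≤ p_obs
p-value (two-sided) = 0.06080
→ bracket: 0.05<=p<0.10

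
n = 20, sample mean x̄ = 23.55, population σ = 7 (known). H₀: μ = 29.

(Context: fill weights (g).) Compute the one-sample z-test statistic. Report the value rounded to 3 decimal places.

test statistic = -3.482

SE = σ/√n = 7/√20 = 1.5652
z = (x̄−μ₀)/SE = (23.55−29)/1.5652 = -3.4819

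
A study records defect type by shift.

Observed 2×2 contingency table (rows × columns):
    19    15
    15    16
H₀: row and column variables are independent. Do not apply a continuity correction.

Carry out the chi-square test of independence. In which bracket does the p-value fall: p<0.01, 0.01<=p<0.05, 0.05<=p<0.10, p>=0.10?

Row totals [34, 31], col totals [34, 31], n=65
χ² = (19−17.78)²/17.78 + (15−16.22)²/16.22 + (15−16.22)²/16.22 + (16−14.78)²/14.78 = 0.3652
df = 1
p-value (upper-tail) = 0.54565
→ bracket: p>=0.10

p-value bracket: p>=0.10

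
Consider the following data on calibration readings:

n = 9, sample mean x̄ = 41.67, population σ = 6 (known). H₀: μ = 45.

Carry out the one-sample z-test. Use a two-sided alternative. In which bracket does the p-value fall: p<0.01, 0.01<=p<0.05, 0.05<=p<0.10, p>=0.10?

p-value bracket: 0.05<=p<0.10

SE = σ/√n = 6/√9 = 2.0000
z = (x̄−μ₀)/SE = (41.67−45)/2.0000 = -1.6650
p-value (two-sided) = 0.09591
→ bracket: 0.05<=p<0.10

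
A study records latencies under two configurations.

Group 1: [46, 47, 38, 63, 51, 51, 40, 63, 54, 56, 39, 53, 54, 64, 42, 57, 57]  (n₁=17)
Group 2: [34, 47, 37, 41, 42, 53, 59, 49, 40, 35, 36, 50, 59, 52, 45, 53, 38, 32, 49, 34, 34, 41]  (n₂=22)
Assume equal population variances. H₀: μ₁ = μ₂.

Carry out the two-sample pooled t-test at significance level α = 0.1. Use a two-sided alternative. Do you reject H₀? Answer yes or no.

reject H₀: yes

x̄₁=51.471, s₁=8.397, n₁=17
x̄₂=43.636, s₂=8.398, n₂=22
s_p² = [16·8.397² + 21·8.398²]/37 = 70.5223
SE = √(s_p²·(1/17+1/22)) = 2.7118
t = (51.471−43.636)/2.7118 = 2.8889
df = 37
p-value (two-sided) = 0.00643
At α=0.1: p < α → reject H₀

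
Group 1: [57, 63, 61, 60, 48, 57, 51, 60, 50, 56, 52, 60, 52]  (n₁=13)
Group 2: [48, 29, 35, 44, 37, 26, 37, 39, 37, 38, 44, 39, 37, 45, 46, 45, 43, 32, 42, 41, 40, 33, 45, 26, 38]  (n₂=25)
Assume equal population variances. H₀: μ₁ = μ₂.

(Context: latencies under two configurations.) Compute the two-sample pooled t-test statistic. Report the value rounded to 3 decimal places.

x̄₁=55.923, s₁=4.838, n₁=13
x̄₂=38.640, s₂=6.027, n₂=25
s_p² = [12·4.838² + 24·6.027²]/36 = 32.0190
SE = √(s_p²·(1/13+1/25)) = 1.9349
t = (55.923−38.640)/1.9349 = 8.9324
df = 36

test statistic = 8.932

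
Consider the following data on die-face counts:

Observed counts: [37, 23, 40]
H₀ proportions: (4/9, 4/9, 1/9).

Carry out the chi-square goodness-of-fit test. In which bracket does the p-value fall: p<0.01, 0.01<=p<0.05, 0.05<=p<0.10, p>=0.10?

p-value bracket: p<0.01

n = 100; E_i = n·p_i = [44.44, 44.44, 11.11]
χ² = (37−44.44)²/44.44 + (23−44.44)²/44.44 + (40−11.11)²/11.11 = 86.7050
df = 2
p-value (upper-tail) = 0.00000
→ bracket: p<0.01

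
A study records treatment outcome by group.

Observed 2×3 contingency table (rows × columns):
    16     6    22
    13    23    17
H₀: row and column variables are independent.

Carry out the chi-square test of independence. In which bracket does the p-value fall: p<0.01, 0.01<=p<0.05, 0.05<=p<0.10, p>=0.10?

Row totals [44, 53], col totals [29, 29, 39], n=97
χ² = (16−13.15)²/13.15 + (6−13.15)²/13.15 + (22−17.69)²/17.69 + (13−15.85)²/15.85 + (23−15.85)²/15.85 + (17−21.31)²/21.31 = 10.1694
df = 2
p-value (upper-tail) = 0.00619
→ bracket: p<0.01

p-value bracket: p<0.01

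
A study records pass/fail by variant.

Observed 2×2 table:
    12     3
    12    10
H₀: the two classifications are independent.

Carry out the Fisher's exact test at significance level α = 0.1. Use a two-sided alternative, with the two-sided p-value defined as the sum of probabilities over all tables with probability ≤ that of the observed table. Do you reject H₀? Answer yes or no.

reject H₀: no

Margins: r₁=15, r₂=22, c₁=24, c₂=13, n=37
p_obs = C(15,12)·C(22,12)/C(37,24); sum pmf over tables with pmf ≤ p_obs
p-value (two-sided) = 0.16548
At α=0.1: p ≥ α → fail to reject H₀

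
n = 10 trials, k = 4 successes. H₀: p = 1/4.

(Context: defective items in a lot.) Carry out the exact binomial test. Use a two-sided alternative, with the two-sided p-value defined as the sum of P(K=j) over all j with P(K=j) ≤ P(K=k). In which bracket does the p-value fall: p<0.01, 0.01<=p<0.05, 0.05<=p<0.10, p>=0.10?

Exact binomial: n=10, k=4, p₀=1/4=0.2500
P(X=j) = C(n,j)·p₀^j·(1−p₀)^(n−j); p = Σ P(X=j) over j with P(X=j) ≤ P(X=4)
p-value (two-sided) = 0.28044
→ bracket: p>=0.10

p-value bracket: p>=0.10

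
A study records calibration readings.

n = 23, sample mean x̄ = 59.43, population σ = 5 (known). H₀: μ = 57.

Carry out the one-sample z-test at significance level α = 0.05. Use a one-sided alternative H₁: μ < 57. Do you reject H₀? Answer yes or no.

SE = σ/√n = 5/√23 = 1.0426
z = (x̄−μ₀)/SE = (59.43−57)/1.0426 = 2.3308
p-value (one-sided, H₁ less) = 0.99012
At α=0.05: p ≥ α → fail to reject H₀

reject H₀: no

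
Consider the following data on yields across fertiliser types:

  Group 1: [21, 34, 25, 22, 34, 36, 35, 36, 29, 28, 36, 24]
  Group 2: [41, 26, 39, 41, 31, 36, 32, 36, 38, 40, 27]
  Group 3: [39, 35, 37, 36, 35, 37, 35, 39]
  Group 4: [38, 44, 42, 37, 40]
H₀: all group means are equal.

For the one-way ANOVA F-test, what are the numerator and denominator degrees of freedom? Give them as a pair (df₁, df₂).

k = 4 groups, N = 36 total
df = (k−1, N−k) = (4−1, 36−4) = (3, 32)

degrees of freedom = [3, 32]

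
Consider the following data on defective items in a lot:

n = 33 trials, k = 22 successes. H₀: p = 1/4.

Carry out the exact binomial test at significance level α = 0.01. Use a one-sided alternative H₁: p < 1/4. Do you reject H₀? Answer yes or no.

Exact binomial: n=33, k=22, p₀=1/4=0.2500
P(X≤22) from Σ C(n,i)·p₀^i·(1−p₀)^(n−i)
p-value (one-sided, H₁ less) = 1.00000
At α=0.01: p ≥ α → fail to reject H₀

reject H₀: no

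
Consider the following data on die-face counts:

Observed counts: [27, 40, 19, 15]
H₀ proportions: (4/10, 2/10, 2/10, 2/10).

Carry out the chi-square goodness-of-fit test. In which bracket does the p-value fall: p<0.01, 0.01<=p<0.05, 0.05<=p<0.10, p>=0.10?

n = 101; E_i = n·p_i = [40.40, 20.20, 20.20, 20.20]
χ² = (27−40.40)²/40.40 + (40−20.20)²/20.20 + (19−20.20)²/20.20 + (15−20.20)²/20.20 = 25.2624
df = 3
p-value (upper-tail) = 0.00001
→ bracket: p<0.01

p-value bracket: p<0.01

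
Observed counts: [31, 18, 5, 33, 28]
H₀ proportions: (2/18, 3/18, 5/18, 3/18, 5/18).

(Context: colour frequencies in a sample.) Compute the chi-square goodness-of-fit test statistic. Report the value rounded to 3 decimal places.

n = 115; E_i = n·p_i = [12.78, 19.17, 31.94, 19.17, 31.94]
χ² = (31−12.78)²/12.78 + (18−19.17)²/19.17 + (5−31.94)²/31.94 + (33−19.17)²/19.17 + (28−31.94)²/31.94 = 59.2557
df = 4

test statistic = 59.256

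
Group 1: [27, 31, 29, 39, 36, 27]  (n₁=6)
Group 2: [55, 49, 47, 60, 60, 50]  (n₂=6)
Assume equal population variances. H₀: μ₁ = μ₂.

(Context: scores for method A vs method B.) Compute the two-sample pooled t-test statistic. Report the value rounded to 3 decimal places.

test statistic = -7.138

x̄₁=31.500, s₁=4.970, n₁=6
x̄₂=53.500, s₂=5.683, n₂=6
s_p² = [5·4.970² + 5·5.683²]/10 = 28.5000
SE = √(s_p²·(1/6+1/6)) = 3.0822
t = (31.500−53.500)/3.0822 = -7.1377
df = 10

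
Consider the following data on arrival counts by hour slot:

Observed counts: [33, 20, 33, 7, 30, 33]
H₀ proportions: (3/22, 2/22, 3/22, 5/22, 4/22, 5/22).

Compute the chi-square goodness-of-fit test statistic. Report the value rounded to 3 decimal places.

n = 156; E_i = n·p_i = [21.27, 14.18, 21.27, 35.45, 28.36, 35.45]
χ² = (33−21.27)²/21.27 + (20−14.18)²/14.18 + (33−21.27)²/21.27 + (7−35.45)²/35.45 + (30−28.36)²/28.36 + (33−35.45)²/35.45 = 38.4179
df = 5

test statistic = 38.418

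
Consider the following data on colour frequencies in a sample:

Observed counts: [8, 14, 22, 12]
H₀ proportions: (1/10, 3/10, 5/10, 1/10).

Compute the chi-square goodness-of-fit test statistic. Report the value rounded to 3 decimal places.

test statistic = 10.095

n = 56; E_i = n·p_i = [5.60, 16.80, 28.00, 5.60]
χ² = (8−5.60)²/5.60 + (14−16.80)²/16.80 + (22−28.00)²/28.00 + (12−5.60)²/5.60 = 10.0952
df = 3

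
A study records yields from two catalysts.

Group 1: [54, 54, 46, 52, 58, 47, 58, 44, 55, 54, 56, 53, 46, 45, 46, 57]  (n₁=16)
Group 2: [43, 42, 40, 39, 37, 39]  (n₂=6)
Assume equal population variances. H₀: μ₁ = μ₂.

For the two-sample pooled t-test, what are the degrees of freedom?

degrees of freedom = 20

df = n₁ + n₂ − 2 = 16 + 6 − 2 = 20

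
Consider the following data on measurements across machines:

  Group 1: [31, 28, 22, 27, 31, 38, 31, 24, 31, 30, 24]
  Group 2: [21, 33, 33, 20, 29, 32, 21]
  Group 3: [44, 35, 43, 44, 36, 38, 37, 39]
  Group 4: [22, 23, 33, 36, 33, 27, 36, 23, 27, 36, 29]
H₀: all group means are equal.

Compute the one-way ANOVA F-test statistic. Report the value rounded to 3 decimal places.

Group means [28.82, 27.00, 39.50, 29.55], grand mean 31.000
SSB = Σnᵢ(x̄ᵢ−x̄)² = 765.636; SSW = ΣΣ(x−x̄ᵢ)² = 822.364
MSB = 765.636/3 = 255.2121; MSW = 822.364/33 = 24.9201
F = MSB/MSW = 10.2412
df = (3, 33)

test statistic = 10.241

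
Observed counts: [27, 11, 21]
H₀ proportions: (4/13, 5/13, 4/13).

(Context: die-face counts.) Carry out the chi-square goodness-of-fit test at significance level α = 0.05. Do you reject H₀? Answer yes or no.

reject H₀: yes

n = 59; E_i = n·p_i = [18.15, 22.69, 18.15]
χ² = (27−18.15)²/18.15 + (11−22.69)²/22.69 + (21−18.15)²/18.15 = 10.7814
df = 2
p-value (upper-tail) = 0.00456
At α=0.05: p < α → reject H₀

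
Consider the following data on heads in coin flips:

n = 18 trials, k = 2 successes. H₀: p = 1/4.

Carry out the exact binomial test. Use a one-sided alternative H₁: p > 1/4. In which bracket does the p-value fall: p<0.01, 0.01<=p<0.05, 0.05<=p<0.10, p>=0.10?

Exact binomial: n=18, k=2, p₀=1/4=0.2500
P(X≥2) from Σ C(n,i)·p₀^i·(1−p₀)^(n−i)
p-value (one-sided, H₁ greater) = 0.96054
→ bracket: p>=0.10

p-value bracket: p>=0.10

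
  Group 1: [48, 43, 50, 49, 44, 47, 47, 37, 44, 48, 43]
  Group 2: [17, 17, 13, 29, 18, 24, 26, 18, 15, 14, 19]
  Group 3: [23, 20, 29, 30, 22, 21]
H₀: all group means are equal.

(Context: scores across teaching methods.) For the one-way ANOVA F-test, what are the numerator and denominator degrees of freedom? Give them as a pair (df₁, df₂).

degrees of freedom = [2, 25]

k = 3 groups, N = 28 total
df = (k−1, N−k) = (3−1, 28−3) = (2, 25)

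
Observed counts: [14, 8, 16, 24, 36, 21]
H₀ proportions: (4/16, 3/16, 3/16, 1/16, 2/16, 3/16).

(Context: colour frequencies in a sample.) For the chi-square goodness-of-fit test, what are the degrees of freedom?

df = k − 1 = 6 − 1 = 5

degrees of freedom = 5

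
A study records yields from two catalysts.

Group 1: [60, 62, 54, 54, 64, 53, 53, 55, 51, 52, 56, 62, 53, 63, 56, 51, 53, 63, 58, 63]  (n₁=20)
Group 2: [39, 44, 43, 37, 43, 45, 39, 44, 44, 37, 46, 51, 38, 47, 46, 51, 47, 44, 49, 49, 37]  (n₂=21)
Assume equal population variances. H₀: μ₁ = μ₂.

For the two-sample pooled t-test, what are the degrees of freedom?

degrees of freedom = 39

df = n₁ + n₂ − 2 = 20 + 21 − 2 = 39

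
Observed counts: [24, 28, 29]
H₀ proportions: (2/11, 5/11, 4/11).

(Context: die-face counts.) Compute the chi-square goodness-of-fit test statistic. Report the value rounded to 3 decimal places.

n = 81; E_i = n·p_i = [14.73, 36.82, 29.45]
χ² = (24−14.73)²/14.73 + (28−36.82)²/36.82 + (29−29.45)²/29.45 = 7.9574
df = 2

test statistic = 7.957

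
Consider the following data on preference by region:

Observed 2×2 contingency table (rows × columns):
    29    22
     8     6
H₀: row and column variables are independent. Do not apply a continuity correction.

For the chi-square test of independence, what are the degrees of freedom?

degrees of freedom = 1

df = (r−1)(c−1) = (2−1)·(2−1) = 1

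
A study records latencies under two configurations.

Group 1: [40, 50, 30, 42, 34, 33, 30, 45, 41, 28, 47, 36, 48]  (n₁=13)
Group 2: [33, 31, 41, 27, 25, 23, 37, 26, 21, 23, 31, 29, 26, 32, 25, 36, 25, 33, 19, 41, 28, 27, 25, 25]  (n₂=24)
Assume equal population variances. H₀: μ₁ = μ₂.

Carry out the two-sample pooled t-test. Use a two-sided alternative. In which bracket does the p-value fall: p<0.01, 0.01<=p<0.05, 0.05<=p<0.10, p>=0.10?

p-value bracket: p<0.01

x̄₁=38.769, s₁=7.463, n₁=13
x̄₂=28.708, s₂=5.864, n₂=24
s_p² = [12·7.463² + 23·5.864²]/35 = 41.6933
SE = √(s_p²·(1/13+1/24)) = 2.2236
t = (38.769−28.708)/2.2236 = 4.5246
df = 35
p-value (two-sided) = 0.00007
→ bracket: p<0.01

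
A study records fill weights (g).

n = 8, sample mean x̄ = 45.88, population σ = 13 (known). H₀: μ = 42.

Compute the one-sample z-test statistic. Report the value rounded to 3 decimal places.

SE = σ/√n = 13/√8 = 4.5962
z = (x̄−μ₀)/SE = (45.88−42)/4.5962 = 0.8442

test statistic = 0.844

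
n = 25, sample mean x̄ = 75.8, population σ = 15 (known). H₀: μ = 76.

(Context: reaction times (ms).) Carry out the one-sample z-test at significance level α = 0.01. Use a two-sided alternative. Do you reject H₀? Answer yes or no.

SE = σ/√n = 15/√25 = 3.0000
z = (x̄−μ₀)/SE = (75.8−76)/3.0000 = -0.0667
p-value (two-sided) = 0.94685
At α=0.01: p ≥ α → fail to reject H₀

reject H₀: no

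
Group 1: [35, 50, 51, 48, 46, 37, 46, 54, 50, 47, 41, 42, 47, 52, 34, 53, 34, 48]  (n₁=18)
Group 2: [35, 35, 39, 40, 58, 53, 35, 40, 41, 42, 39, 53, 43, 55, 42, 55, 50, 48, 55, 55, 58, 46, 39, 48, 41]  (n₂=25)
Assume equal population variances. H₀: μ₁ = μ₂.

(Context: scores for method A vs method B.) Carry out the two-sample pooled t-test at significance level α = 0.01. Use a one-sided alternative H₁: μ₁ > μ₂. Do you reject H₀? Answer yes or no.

x̄₁=45.278, s₁=6.587, n₁=18
x̄₂=45.800, s₂=7.654, n₂=25
s_p² = [17·6.587² + 24·7.654²]/41 = 52.2832
SE = √(s_p²·(1/18+1/25)) = 2.2352
t = (45.278−45.800)/2.2352 = -0.2336
df = 41
p-value (one-sided, H₁ greater) = 0.59179
At α=0.01: p ≥ α → fail to reject H₀

reject H₀: no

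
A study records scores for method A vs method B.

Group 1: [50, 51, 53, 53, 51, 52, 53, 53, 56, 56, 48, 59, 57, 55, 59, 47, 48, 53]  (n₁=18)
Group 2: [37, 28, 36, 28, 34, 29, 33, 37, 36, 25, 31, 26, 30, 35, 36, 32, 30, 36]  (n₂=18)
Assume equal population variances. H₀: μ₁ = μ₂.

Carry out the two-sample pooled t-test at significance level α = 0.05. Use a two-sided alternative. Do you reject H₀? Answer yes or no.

reject H₀: yes

x̄₁=53.000, s₁=3.548, n₁=18
x̄₂=32.167, s₂=3.930, n₂=18
s_p² = [17·3.548² + 17·3.930²]/34 = 14.0147
SE = √(s_p²·(1/18+1/18)) = 1.2479
t = (53.000−32.167)/1.2479 = 16.6951
df = 34
p-value (two-sided) = 0.00000
At α=0.05: p < α → reject H₀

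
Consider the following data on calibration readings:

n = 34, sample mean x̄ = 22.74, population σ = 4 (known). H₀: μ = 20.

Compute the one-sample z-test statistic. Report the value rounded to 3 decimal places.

SE = σ/√n = 4/√34 = 0.6860
z = (x̄−μ₀)/SE = (22.74−20)/0.6860 = 3.9942

test statistic = 3.994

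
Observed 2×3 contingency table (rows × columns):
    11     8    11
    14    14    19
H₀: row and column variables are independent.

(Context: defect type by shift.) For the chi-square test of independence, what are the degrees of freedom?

degrees of freedom = 2

df = (r−1)(c−1) = (2−1)·(3−1) = 2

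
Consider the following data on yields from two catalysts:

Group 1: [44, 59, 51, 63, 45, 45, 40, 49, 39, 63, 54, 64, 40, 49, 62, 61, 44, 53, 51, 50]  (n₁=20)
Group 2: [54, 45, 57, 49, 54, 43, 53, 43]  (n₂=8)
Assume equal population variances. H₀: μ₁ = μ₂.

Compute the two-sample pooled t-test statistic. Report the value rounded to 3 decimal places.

test statistic = 0.483

x̄₁=51.300, s₁=8.329, n₁=20
x̄₂=49.750, s₂=5.523, n₂=8
s_p² = [19·8.329² + 7·5.523²]/26 = 58.9115
SE = √(s_p²·(1/20+1/8)) = 3.2108
t = (51.300−49.750)/3.2108 = 0.4827
df = 26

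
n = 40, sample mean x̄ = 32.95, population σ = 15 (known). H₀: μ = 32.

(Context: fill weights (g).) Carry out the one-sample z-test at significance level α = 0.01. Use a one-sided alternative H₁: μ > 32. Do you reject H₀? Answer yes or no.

SE = σ/√n = 15/√40 = 2.3717
z = (x̄−μ₀)/SE = (32.95−32)/2.3717 = 0.4006
p-value (one-sided, H₁ greater) = 0.34437
At α=0.01: p ≥ α → fail to reject H₀

reject H₀: no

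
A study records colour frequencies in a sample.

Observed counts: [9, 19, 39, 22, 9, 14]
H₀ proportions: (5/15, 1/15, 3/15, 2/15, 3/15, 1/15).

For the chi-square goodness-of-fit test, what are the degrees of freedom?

degrees of freedom = 5

df = k − 1 = 6 − 1 = 5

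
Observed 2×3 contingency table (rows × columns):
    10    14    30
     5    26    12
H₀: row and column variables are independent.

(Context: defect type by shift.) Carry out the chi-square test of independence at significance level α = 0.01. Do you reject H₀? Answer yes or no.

reject H₀: yes

Row totals [54, 43], col totals [15, 40, 42], n=97
χ² = (10−8.35)²/8.35 + (14−22.27)²/22.27 + (30−23.38)²/23.38 + (5−6.65)²/6.65 + (26−17.73)²/17.73 + (12−18.62)²/18.62 = 11.8864
df = 2
p-value (upper-tail) = 0.00262
At α=0.01: p < α → reject H₀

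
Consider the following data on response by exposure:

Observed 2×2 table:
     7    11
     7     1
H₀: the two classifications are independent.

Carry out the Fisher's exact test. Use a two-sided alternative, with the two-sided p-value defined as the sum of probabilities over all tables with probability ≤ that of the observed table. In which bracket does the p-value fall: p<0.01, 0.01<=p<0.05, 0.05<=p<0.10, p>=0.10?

Margins: r₁=18, r₂=8, c₁=14, c₂=12, n=26
p_obs = C(18,7)·C(8,7)/C(26,14); sum pmf over tables with pmf ≤ p_obs
p-value (two-sided) = 0.03570
→ bracket: 0.01<=p<0.05

p-value bracket: 0.01<=p<0.05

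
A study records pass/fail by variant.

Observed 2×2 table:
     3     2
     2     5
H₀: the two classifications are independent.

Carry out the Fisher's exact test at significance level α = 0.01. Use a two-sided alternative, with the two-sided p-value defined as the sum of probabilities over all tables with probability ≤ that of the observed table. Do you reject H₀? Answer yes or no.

Margins: r₁=5, r₂=7, c₁=5, c₂=7, n=12
p_obs = C(5,3)·C(7,2)/C(12,5); sum pmf over tables with pmf ≤ p_obs
p-value (two-sided) = 0.55808
At α=0.01: p ≥ α → fail to reject H₀

reject H₀: no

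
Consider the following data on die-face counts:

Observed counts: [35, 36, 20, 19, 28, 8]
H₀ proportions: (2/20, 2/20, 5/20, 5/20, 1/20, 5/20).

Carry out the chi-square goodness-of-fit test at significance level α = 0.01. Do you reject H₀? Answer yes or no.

n = 146; E_i = n·p_i = [14.60, 14.60, 36.50, 36.50, 7.30, 36.50]
χ² = (35−14.60)²/14.60 + (36−14.60)²/14.60 + (20−36.50)²/36.50 + (19−36.50)²/36.50 + (28−7.30)²/7.30 + (8−36.50)²/36.50 = 156.6712
df = 5
p-value (upper-tail) = 0.00000
At α=0.01: p < α → reject H₀

reject H₀: yes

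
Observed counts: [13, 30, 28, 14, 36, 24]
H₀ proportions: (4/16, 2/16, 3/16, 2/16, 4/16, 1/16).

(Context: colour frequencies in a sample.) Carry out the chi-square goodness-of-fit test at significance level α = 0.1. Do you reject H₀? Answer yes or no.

n = 145; E_i = n·p_i = [36.25, 18.12, 27.19, 18.12, 36.25, 9.06]
χ² = (13−36.25)²/36.25 + (30−18.12)²/18.12 + (28−27.19)²/27.19 + (14−18.12)²/18.12 + (36−36.25)²/36.25 + (24−9.06)²/9.06 = 48.2782
df = 5
p-value (upper-tail) = 0.00000
At α=0.1: p < α → reject H₀

reject H₀: yes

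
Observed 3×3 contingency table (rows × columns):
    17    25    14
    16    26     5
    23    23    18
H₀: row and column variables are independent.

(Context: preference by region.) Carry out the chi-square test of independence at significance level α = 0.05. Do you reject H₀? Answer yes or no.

reject H₀: no

Row totals [56, 47, 64], col totals [56, 74, 37], n=167
χ² = (17−18.78)²/18.78 + (25−24.81)²/24.81 + (14−12.41)²/12.41 + (16−15.76)²/15.76 + (26−20.83)²/20.83 + (5−10.41)²/10.41 + (23−21.46)²/21.46 + (23−28.36)²/28.36 + (18−14.18)²/14.18 = 6.6296
df = 4
p-value (upper-tail) = 0.15681
At α=0.05: p ≥ α → fail to reject H₀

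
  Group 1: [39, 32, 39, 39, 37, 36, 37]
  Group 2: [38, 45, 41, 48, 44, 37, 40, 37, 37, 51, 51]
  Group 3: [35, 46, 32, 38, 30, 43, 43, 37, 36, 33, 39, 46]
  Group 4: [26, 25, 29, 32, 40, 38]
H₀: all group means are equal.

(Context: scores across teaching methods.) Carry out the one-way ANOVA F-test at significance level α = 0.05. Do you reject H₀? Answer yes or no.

Group means [37.00, 42.64, 38.17, 31.67], grand mean 38.222
SSB = Σnᵢ(x̄ᵢ−x̄)² = 482.677; SSW = ΣΣ(x−x̄ᵢ)² = 851.545
MSB = 482.677/3 = 160.8923; MSW = 851.545/32 = 26.6108
F = MSB/MSW = 6.0461
df = (3, 32)
p-value (upper-tail) = 0.00221
At α=0.05: p < α → reject H₀

reject H₀: yes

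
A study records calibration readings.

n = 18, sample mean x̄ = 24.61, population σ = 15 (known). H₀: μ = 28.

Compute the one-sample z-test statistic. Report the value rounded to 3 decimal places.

test statistic = -0.959

SE = σ/√n = 15/√18 = 3.5355
z = (x̄−μ₀)/SE = (24.61−28)/3.5355 = -0.9588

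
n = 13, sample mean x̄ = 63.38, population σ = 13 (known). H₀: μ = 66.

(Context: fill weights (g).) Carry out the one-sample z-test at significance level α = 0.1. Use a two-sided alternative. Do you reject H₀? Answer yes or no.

SE = σ/√n = 13/√13 = 3.6056
z = (x̄−μ₀)/SE = (63.38−66)/3.6056 = -0.7267
p-value (two-sided) = 0.46744
At α=0.1: p ≥ α → fail to reject H₀

reject H₀: no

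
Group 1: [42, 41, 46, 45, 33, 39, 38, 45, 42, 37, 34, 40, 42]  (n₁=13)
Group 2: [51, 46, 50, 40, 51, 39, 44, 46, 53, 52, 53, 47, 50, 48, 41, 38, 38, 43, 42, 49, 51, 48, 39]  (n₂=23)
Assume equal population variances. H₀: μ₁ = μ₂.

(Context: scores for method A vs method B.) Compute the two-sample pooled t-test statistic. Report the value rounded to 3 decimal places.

test statistic = -3.470

x̄₁=40.308, s₁=4.049, n₁=13
x̄₂=46.043, s₂=5.112, n₂=23
s_p² = [12·4.049² + 22·5.112²]/34 = 22.6978
SE = √(s_p²·(1/13+1/23)) = 1.6531
t = (40.308−46.043)/1.6531 = -3.4696
df = 34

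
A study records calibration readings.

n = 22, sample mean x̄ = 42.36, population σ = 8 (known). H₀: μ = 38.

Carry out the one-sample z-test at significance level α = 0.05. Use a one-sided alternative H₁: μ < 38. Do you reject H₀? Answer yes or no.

SE = σ/√n = 8/√22 = 1.7056
z = (x̄−μ₀)/SE = (42.36−38)/1.7056 = 2.5563
p-value (one-sided, H₁ less) = 0.99471
At α=0.05: p ≥ α → fail to reject H₀

reject H₀: no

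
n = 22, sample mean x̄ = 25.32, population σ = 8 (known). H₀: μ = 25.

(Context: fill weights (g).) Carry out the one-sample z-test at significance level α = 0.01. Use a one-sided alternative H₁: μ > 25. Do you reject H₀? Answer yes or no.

SE = σ/√n = 8/√22 = 1.7056
z = (x̄−μ₀)/SE = (25.32−25)/1.7056 = 0.1876
p-value (one-sided, H₁ greater) = 0.42559
At α=0.01: p ≥ α → fail to reject H₀

reject H₀: no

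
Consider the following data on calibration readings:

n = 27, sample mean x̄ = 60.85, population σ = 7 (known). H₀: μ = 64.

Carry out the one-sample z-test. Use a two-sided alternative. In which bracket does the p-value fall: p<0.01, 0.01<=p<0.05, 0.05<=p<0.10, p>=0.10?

p-value bracket: 0.01<=p<0.05

SE = σ/√n = 7/√27 = 1.3472
z = (x̄−μ₀)/SE = (60.85−64)/1.3472 = -2.3383
p-value (two-sided) = 0.01937
→ bracket: 0.01<=p<0.05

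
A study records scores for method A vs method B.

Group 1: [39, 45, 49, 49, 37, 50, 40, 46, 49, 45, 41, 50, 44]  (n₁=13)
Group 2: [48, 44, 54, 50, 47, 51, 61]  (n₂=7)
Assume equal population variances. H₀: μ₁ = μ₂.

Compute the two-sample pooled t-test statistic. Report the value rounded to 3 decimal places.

x̄₁=44.923, s₁=4.481, n₁=13
x̄₂=50.714, s₂=5.529, n₂=7
s_p² = [12·4.481² + 6·5.529²]/18 = 23.5751
SE = √(s_p²·(1/13+1/7)) = 2.2763
t = (44.923−50.714)/2.2763 = -2.5442
df = 18

test statistic = -2.544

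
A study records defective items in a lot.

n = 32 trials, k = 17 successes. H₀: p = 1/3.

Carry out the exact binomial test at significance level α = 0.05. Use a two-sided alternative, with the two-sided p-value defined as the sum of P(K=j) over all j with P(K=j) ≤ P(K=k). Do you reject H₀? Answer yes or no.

Exact binomial: n=32, k=17, p₀=1/3=0.3333
P(X=j) = C(n,j)·p₀^j·(1−p₀)^(n−j); p = Σ P(X=j) over j with P(X=j) ≤ P(X=17)
p-value (two-sided) = 0.02337
At α=0.05: p < α → reject H₀

reject H₀: yes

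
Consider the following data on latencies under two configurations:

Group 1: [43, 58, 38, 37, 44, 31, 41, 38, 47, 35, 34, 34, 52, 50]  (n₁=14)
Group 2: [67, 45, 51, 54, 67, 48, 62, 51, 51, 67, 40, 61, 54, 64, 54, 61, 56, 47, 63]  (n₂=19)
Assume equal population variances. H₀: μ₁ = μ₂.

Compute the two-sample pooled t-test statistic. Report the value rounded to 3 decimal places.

test statistic = -5.114

x̄₁=41.571, s₁=7.861, n₁=14
x̄₂=55.947, s₂=8.066, n₂=19
s_p² = [13·7.861² + 18·8.066²]/31 = 63.6895
SE = √(s_p²·(1/14+1/19)) = 2.8109
t = (41.571−55.947)/2.8109 = -5.1143
df = 31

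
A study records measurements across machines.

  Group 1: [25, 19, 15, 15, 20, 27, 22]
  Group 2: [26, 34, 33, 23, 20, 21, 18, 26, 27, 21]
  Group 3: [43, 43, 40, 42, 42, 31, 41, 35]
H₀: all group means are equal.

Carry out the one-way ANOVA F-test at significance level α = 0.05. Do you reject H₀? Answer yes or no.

Group means [20.43, 24.90, 39.62], grand mean 28.360
SSB = Σnᵢ(x̄ᵢ−x̄)² = 1575.271; SSW = ΣΣ(x−x̄ᵢ)² = 520.489
MSB = 1575.271/2 = 787.6354; MSW = 520.489/22 = 23.6586
F = MSB/MSW = 33.2917
df = (2, 22)
p-value (upper-tail) = 0.00000
At α=0.05: p < α → reject H₀

reject H₀: yes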